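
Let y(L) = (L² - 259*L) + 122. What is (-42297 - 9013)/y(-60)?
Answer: -25655/9631 ≈ -2.6638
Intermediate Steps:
y(L) = 122 + L² - 259*L
(-42297 - 9013)/y(-60) = (-42297 - 9013)/(122 + (-60)² - 259*(-60)) = -51310/(122 + 3600 + 15540) = -51310/19262 = -51310*1/19262 = -25655/9631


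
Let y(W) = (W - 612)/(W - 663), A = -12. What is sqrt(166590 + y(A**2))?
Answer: sqrt(4985899098)/173 ≈ 408.16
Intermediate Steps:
y(W) = (-612 + W)/(-663 + W)
sqrt(166590 + y(A**2)) = sqrt(166590 + (-612 + (-12)**2)/(-663 + (-12)**2)) = sqrt(166590 + (-612 + 144)/(-663 + 144)) = sqrt(166590 - 468/(-519)) = sqrt(166590 - 1/519*(-468)) = sqrt(166590 + 156/173) = sqrt(28820226/173) = sqrt(4985899098)/173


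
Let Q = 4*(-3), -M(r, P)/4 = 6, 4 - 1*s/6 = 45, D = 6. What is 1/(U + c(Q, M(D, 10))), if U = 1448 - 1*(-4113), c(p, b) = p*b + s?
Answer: 1/5603 ≈ 0.00017848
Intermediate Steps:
s = -246 (s = 24 - 6*45 = 24 - 270 = -246)
M(r, P) = -24 (M(r, P) = -4*6 = -24)
Q = -12
c(p, b) = -246 + b*p (c(p, b) = p*b - 246 = b*p - 246 = -246 + b*p)
U = 5561 (U = 1448 + 4113 = 5561)
1/(U + c(Q, M(D, 10))) = 1/(5561 + (-246 - 24*(-12))) = 1/(5561 + (-246 + 288)) = 1/(5561 + 42) = 1/5603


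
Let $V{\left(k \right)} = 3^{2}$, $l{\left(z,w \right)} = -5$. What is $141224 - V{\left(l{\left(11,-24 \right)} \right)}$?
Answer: $141215$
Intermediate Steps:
$V{\left(k \right)} = 9$
$141224 - V{\left(l{\left(11,-24 \right)} \right)} = 141224 - 9 = 141215$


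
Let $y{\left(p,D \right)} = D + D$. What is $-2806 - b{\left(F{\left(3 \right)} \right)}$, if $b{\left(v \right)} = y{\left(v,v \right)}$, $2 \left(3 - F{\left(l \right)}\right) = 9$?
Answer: $-2803$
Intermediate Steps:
$F{\left(l \right)} = - \frac{3}{2}$ ($F{\left(l \right)} = 3 - \frac{9}{2} = - \frac{3}{2}$)
$y{\left(p,D \right)} = 2 D$
$b{\left(v \right)} = 2 v$
$-2806 - b{\left(F{\left(3 \right)} \right)} = -2806 - 2 \left(- \frac{3}{2}\right) = -2806 - -3 = -2806 + 3 = -2803$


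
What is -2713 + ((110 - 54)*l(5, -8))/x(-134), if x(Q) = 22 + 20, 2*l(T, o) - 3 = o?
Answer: -8149/3 ≈ -2716.3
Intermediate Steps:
l(T, o) = 3/2 + o/2
x(Q) = 42
-2713 + ((110 - 54)*l(5, -8))/x(-134) = -2713 + ((110 - 54)*(3/2 + (1/2)*(-8)))/42 = -2713 + (56*(3/2 - 4))*(1/42) = -2713 + (56*(-5/2))*(1/42) = -2713 - 140*1/42 = -2713 - 10/3 = -8149/3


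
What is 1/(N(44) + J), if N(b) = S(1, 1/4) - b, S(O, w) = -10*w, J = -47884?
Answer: -2/95861 ≈ -2.0864e-5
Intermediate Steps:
N(b) = -5/2 - b (N(b) = -10/4 - b = -10*¼ - b = -5/2 - b)
1/(N(44) + J) = 1/((-5/2 - 1*44) - 47884) = 1/((-5/2 - 44) - 47884) = 1/(-93/2 - 47884) = 1/(-95861/2) = -2/95861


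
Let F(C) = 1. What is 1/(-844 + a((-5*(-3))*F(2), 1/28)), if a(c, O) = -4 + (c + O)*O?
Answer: -784/664411 ≈ -0.0011800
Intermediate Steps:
a(c, O) = -4 + O*(O + c) (a(c, O) = -4 + (O + c)*O = -4 + O*(O + c))
1/(-844 + a((-5*(-3))*F(2), 1/28)) = 1/(-844 + (-4 + (1/28)**2 + (-5*(-3)*1)/28)) = 1/(-844 + (-4 + (1/28)**2 + (15*1)/28)) = 1/(-844 + (-4 + 1/784 + (1/28)*15)) = 1/(-844 + (-4 + 1/784 + 15/28)) = 1/(-844 - 2715/784) = 1/(-664411/784) = -784/664411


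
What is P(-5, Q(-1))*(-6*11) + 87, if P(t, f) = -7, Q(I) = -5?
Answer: 549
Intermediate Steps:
P(-5, Q(-1))*(-6*11) + 87 = -(-42)*11 + 87 = -7*(-66) + 87 = 462 + 87 = 549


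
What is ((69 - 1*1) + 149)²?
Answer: 47089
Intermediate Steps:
((69 - 1*1) + 149)² = ((69 - 1) + 149)² = (68 + 149)² = 217² = 47089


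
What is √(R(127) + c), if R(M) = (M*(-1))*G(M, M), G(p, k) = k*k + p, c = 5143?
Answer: I*√2059369 ≈ 1435.1*I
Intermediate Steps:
G(p, k) = p + k² (G(p, k) = k² + p = p + k²)
R(M) = -M*(M + M²) (R(M) = (M*(-1))*(M + M²) = (-M)*(M + M²) = -M*(M + M²))
√(R(127) + c) = √(-1*127²*(1 + 127) + 5143) = √(-1*16129*128 + 5143) = √(-2064512 + 5143) = √(-2059369) = I*√2059369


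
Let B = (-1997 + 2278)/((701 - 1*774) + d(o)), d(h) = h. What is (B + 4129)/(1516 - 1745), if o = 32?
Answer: -169008/9389 ≈ -18.001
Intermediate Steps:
B = -281/41 (B = (-1997 + 2278)/((701 - 1*774) + 32) = 281/((701 - 774) + 32) = 281/(-73 + 32) = 281/(-41) = 281*(-1/41) = -281/41 ≈ -6.8537)
(B + 4129)/(1516 - 1745) = (-281/41 + 4129)/(1516 - 1745) = (169008/41)/(-229) = (169008/41)*(-1/229) = -169008/9389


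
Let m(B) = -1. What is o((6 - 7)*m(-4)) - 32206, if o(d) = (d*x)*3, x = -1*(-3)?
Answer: -32197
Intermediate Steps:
x = 3
o(d) = 9*d (o(d) = (d*3)*3 = (3*d)*3 = 9*d)
o((6 - 7)*m(-4)) - 32206 = 9*((6 - 7)*(-1)) - 32206 = 9*(-1*(-1)) - 32206 = 9*1 - 32206 = 9 - 32206 = -32197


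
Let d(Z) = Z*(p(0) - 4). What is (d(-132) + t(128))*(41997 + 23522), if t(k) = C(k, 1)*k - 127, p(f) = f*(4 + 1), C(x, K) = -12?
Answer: -74364065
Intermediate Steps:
p(f) = 5*f (p(f) = f*5 = 5*f)
d(Z) = -4*Z (d(Z) = Z*(5*0 - 4) = Z*(0 - 4) = Z*(-4) = -4*Z)
t(k) = -127 - 12*k (t(k) = -12*k - 127 = -127 - 12*k)
(d(-132) + t(128))*(41997 + 23522) = (-4*(-132) + (-127 - 12*128))*(41997 + 23522) = (528 + (-127 - 1536))*65519 = (528 - 1663)*65519 = -1135*65519 = -74364065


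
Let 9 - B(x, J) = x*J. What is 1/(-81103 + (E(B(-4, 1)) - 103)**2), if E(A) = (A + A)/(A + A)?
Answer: -1/70699 ≈ -1.4144e-5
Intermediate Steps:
B(x, J) = 9 - J*x (B(x, J) = 9 - x*J = 9 - J*x)
E(A) = 1 (E(A) = (2*A)/((2*A)) = (2*A)*(1/(2*A)) = 1)
1/(-81103 + (E(B(-4, 1)) - 103)**2) = 1/(-81103 + (1 - 103)**2) = 1/(-81103 + (-102)**2) = 1/(-81103 + 10404) = 1/(-70699) = -1/70699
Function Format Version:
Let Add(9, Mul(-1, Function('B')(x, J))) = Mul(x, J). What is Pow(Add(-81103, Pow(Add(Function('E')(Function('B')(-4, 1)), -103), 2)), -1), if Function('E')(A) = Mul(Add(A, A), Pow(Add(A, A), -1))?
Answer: Rational(-1, 70699) ≈ -1.4144e-5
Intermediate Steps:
Function('B')(x, J) = Add(9, Mul(-1, J, x)) (Function('B')(x, J) = Add(9, Mul(-1, Mul(x, J))) = Add(9, Mul(-1, Mul(J, x))) = Add(9, Mul(-1, J, x)))
Function('E')(A) = 1 (Function('E')(A) = Mul(Mul(2, A), Pow(Mul(2, A), -1)) = Mul(Mul(2, A), Mul(Rational(1, 2), Pow(A, -1))) = 1)
Pow(Add(-81103, Pow(Add(Function('E')(Function('B')(-4, 1)), -103), 2)), -1) = Pow(Add(-81103, Pow(Add(1, -103), 2)), -1) = Pow(Add(-81103, Pow(-102, 2)), -1) = Pow(Add(-81103, 10404), -1) = Pow(-70699, -1) = Rational(-1, 70699)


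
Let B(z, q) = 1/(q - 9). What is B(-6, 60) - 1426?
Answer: -72725/51 ≈ -1426.0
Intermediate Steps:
B(z, q) = 1/(-9 + q)
B(-6, 60) - 1426 = 1/(-9 + 60) - 1426 = 1/51 - 1426 = -72725/51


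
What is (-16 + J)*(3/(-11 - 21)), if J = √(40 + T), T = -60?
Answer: 3/2 - 3*I*√5/16 ≈ 1.5 - 0.41926*I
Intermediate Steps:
J = 2*I*√5 (J = √(40 - 60) = √(-20) = 2*I*√5 ≈ 4.4721*I)
(-16 + J)*(3/(-11 - 21)) = (-16 + 2*I*√5)*(3/(-11 - 21)) = (-16 + 2*I*√5)*(3/(-32)) = (-16 + 2*I*√5)*(3*(-1/32)) = (-16 + 2*I*√5)*(-3/32) = 3/2 - 3*I*√5/16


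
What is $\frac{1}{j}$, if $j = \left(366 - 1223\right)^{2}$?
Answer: $\frac{1}{734449} \approx 1.3616 \cdot 10^{-6}$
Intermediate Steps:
$j = 734449$ ($j = \left(-857\right)^{2} = 734449$)
$\frac{1}{j} = \frac{1}{734449}$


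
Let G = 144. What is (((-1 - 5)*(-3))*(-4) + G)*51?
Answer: 3672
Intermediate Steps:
(((-1 - 5)*(-3))*(-4) + G)*51 = (((-1 - 5)*(-3))*(-4) + 144)*51 = (-6*(-3)*(-4) + 144)*51 = (18*(-4) + 144)*51 = (-72 + 144)*51 = 72*51 = 3672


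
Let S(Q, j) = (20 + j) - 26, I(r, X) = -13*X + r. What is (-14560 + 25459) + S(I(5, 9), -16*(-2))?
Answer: 10925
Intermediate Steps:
I(r, X) = r - 13*X
S(Q, j) = -6 + j
(-14560 + 25459) + S(I(5, 9), -16*(-2)) = (-14560 + 25459) + (-6 - 16*(-2)) = 10899 + (-6 + 32) = 10899 + 26 = 10925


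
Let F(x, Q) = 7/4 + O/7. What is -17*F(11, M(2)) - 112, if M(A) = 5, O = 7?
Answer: -635/4 ≈ -158.75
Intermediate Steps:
F(x, Q) = 11/4 (F(x, Q) = 7/4 + 7/7 = 7*(1/4) + 7*(1/7) = 7/4 + 1 = 11/4)
-17*F(11, M(2)) - 112 = -17*11/4 - 112 = -187/4 - 112 = -635/4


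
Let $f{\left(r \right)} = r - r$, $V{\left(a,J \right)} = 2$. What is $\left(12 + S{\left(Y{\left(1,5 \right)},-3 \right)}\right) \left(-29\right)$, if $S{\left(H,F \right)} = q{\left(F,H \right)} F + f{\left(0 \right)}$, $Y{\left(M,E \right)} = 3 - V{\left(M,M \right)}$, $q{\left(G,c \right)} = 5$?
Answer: $87$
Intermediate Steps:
$Y{\left(M,E \right)} = 1$ ($Y{\left(M,E \right)} = 3 - 2 = 1$)
$f{\left(r \right)} = 0$
$S{\left(H,F \right)} = 5 F$ ($S{\left(H,F \right)} = 5 F + 0 = 5 F$)
$\left(12 + S{\left(Y{\left(1,5 \right)},-3 \right)}\right) \left(-29\right) = \left(12 + 5 \left(-3\right)\right) \left(-29\right) = \left(12 - 15\right) \left(-29\right) = \left(-3\right) \left(-29\right) = 87$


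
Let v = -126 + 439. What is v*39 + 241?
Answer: 12448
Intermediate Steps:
v = 313
v*39 + 241 = 313*39 + 241 = 12207 + 241 = 12448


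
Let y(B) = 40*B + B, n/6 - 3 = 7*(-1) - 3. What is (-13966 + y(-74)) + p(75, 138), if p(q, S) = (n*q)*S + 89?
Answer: -451611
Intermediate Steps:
n = -42 (n = 18 + 6*(7*(-1) - 3) = 18 + 6*(-7 - 3) = 18 + 6*(-10) = 18 - 60 = -42)
p(q, S) = 89 - 42*S*q (p(q, S) = (-42*q)*S + 89 = -42*S*q + 89 = 89 - 42*S*q)
y(B) = 41*B
(-13966 + y(-74)) + p(75, 138) = (-13966 + 41*(-74)) + (89 - 42*138*75) = (-13966 - 3034) + (89 - 434700) = -17000 - 434611 = -451611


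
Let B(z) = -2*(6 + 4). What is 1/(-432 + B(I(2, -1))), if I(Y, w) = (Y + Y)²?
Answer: -1/452 ≈ -0.0022124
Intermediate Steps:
I(Y, w) = 4*Y² (I(Y, w) = (2*Y)² = 4*Y²)
B(z) = -20 (B(z) = -2*10 = -20)
1/(-432 + B(I(2, -1))) = 1/(-432 - 20) = 1/(-452) = -1/452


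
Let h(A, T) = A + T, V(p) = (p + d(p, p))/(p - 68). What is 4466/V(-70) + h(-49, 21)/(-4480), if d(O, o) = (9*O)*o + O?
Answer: -352019/25120 ≈ -14.013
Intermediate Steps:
d(O, o) = O + 9*O*o (d(O, o) = 9*O*o + O = O + 9*O*o)
V(p) = (p + p*(1 + 9*p))/(-68 + p) (V(p) = (p + p*(1 + 9*p))/(p - 68) = (p + p*(1 + 9*p))/(-68 + p))
4466/V(-70) + h(-49, 21)/(-4480) = 4466/((-70*(2 + 9*(-70))/(-68 - 70))) + (-49 + 21)/(-4480) = 4466/((-70*(2 - 630)/(-138))) - 28*(-1/4480) = 4466/((-70*(-1/138)*(-628))) + 1/160 = 4466/(-21980/69) + 1/160 = 4466*(-69/21980) + 1/160 = -22011/1570 + 1/160 = -352019/25120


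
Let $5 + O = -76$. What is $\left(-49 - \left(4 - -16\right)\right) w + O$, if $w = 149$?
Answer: $-10362$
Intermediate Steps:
$O = -81$ ($O = -5 - 76 = -81$)
$\left(-49 - \left(4 - -16\right)\right) w + O = \left(-49 - \left(4 - -16\right)\right) 149 - 81 = \left(-49 - \left(4 + 16\right)\right) 149 - 81 = \left(-49 - 20\right) 149 - 81 = \left(-69\right) 149 - 81 = -10281 - 81 = -10362$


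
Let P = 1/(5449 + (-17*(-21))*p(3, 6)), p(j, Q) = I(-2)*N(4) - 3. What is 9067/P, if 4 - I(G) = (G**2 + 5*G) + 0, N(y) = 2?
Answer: 104433706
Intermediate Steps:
I(G) = 4 - G**2 - 5*G (I(G) = 4 - ((G**2 + 5*G) + 0) = 4 - (G**2 + 5*G) = 4 + (-G**2 - 5*G) = 4 - G**2 - 5*G)
p(j, Q) = 17 (p(j, Q) = (4 - 1*(-2)**2 - 5*(-2))*2 - 3 = (4 - 1*4 + 10)*2 - 3 = (4 - 4 + 10)*2 - 3 = 10*2 - 3 = 20 - 3 = 17)
P = 1/11518 (P = 1/(5449 - 17*(-21)*17) = 1/(5449 + 357*17) = 1/(5449 + 6069) = 1/11518 ≈ 8.6821e-5)
9067/P = 9067/(1/11518) = 9067*11518 = 104433706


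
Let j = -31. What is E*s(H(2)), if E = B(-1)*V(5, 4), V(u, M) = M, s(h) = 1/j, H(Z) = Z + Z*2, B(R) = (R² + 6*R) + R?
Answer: 24/31 ≈ 0.77419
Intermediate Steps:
B(R) = R² + 7*R
H(Z) = 3*Z (H(Z) = Z + 2*Z = 3*Z)
s(h) = -1/31 (s(h) = 1/(-31) = -1/31)
E = -24 (E = -(7 - 1)*4 = -1*6*4 = -6*4 = -24)
E*s(H(2)) = -24*(-1/31) = 24/31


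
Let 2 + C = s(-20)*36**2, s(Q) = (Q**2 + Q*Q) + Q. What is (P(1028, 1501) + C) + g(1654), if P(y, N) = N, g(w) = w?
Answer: 1014033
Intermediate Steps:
s(Q) = Q + 2*Q**2 (s(Q) = (Q**2 + Q**2) + Q = 2*Q**2 + Q = Q + 2*Q**2)
C = 1010878 (C = -2 - 20*(1 + 2*(-20))*36**2 = -2 - 20*(1 - 40)*1296 = -2 - 20*(-39)*1296 = -2 + 780*1296 = -2 + 1010880 = 1010878)
(P(1028, 1501) + C) + g(1654) = (1501 + 1010878) + 1654 = 1012379 + 1654 = 1014033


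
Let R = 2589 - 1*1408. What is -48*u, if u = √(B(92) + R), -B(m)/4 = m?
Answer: -48*√813 ≈ -1368.6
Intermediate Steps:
B(m) = -4*m
R = 1181 (R = 2589 - 1408 = 1181)
u = √813 (u = √(-4*92 + 1181) = √(-368 + 1181) = √813 ≈ 28.513)
-48*u = -48*√813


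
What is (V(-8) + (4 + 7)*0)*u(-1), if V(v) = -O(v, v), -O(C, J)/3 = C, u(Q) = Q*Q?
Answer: -24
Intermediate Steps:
u(Q) = Q²
O(C, J) = -3*C
V(v) = 3*v (V(v) = -(-3)*v = 3*v)
(V(-8) + (4 + 7)*0)*u(-1) = (3*(-8) + (4 + 7)*0)*(-1)² = (-24 + 11*0)*1 = (-24 + 0)*1 = -24*1 = -24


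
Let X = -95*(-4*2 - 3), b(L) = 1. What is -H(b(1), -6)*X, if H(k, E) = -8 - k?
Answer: 9405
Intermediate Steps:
X = 1045 (X = -95*(-8 - 3) = -95*(-11) = 1045)
-H(b(1), -6)*X = -(-8 - 1*1)*1045 = -(-8 - 1)*1045 = -(-9)*1045 = -1*(-9405) = 9405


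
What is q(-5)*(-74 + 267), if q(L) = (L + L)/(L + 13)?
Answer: -965/4 ≈ -241.25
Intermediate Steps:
q(L) = 2*L/(13 + L) (q(L) = (2*L)/(13 + L) = 2*L/(13 + L))
q(-5)*(-74 + 267) = (2*(-5)/(13 - 5))*(-74 + 267) = (2*(-5)/8)*193 = (2*(-5)*(⅛))*193 = -5/4*193 = -965/4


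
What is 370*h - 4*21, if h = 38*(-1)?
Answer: -14144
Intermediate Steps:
h = -38
370*h - 4*21 = 370*(-38) - 4*21 = -14060 - 84 = -14144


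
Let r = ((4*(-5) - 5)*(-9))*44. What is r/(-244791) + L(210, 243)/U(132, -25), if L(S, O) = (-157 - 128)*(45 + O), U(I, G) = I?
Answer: -186053260/299189 ≈ -621.86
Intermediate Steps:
L(S, O) = -12825 - 285*O (L(S, O) = -285*(45 + O) = -12825 - 285*O)
r = 9900 (r = ((-20 - 5)*(-9))*44 = -25*(-9)*44 = 225*44 = 9900)
r/(-244791) + L(210, 243)/U(132, -25) = 9900/(-244791) + (-12825 - 285*243)/132 = 9900*(-1/244791) + (-12825 - 69255)*(1/132) = -1100/27199 - 82080*1/132 = -1100/27199 - 6840/11 = -186053260/299189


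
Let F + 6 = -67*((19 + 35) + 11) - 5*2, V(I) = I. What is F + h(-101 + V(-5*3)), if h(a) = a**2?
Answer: 9085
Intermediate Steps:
F = -4371 (F = -6 + (-67*((19 + 35) + 11) - 5*2) = -6 + (-67*(54 + 11) - 10) = -6 + (-67*65 - 10) = -6 + (-4355 - 10) = -6 - 4365 = -4371)
F + h(-101 + V(-5*3)) = -4371 + (-101 - 5*3)**2 = -4371 + (-101 - 15)**2 = -4371 + (-116)**2 = -4371 + 13456 = 9085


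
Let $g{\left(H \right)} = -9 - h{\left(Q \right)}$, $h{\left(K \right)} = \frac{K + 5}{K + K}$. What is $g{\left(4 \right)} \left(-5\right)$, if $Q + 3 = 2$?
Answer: $35$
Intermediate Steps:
$Q = -1$ ($Q = -3 + 2 = -1$)
$h{\left(K \right)} = \frac{5 + K}{2 K}$
$g{\left(H \right)} = -7$ ($g{\left(H \right)} = -9 - \frac{5 - 1}{2 \left(-1\right)} = -9 - \frac{1}{2} \left(-1\right) 4 = -9 - -2 = -9 + 2 = -7$)
$g{\left(4 \right)} \left(-5\right) = \left(-7\right) \left(-5\right) = 35$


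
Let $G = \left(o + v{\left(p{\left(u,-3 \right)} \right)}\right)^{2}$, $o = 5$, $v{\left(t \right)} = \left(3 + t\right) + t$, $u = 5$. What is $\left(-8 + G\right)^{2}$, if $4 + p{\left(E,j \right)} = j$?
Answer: $784$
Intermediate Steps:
$p{\left(E,j \right)} = -4 + j$
$v{\left(t \right)} = 3 + 2 t$
$G = 36$ ($G = \left(5 + \left(3 + 2 \left(-4 - 3\right)\right)\right)^{2} = \left(5 + \left(3 + 2 \left(-7\right)\right)\right)^{2} = \left(5 + \left(3 - 14\right)\right)^{2} = \left(5 - 11\right)^{2} = \left(-6\right)^{2} = 36$)
$\left(-8 + G\right)^{2} = \left(-8 + 36\right)^{2} = 28^{2} = 784$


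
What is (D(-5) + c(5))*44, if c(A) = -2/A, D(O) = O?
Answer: -1188/5 ≈ -237.60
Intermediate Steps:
(D(-5) + c(5))*44 = (-5 - 2/5)*44 = (-5 - 2*⅕)*44 = (-5 - ⅖)*44 = -27/5*44 = -1188/5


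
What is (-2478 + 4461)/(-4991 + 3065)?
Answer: -661/642 ≈ -1.0296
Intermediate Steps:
(-2478 + 4461)/(-4991 + 3065) = 1983/(-1926) = 1983*(-1/1926) = -661/642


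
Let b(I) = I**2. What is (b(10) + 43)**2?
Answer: 20449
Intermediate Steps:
(b(10) + 43)**2 = (10**2 + 43)**2 = (100 + 43)**2 = 143**2 = 20449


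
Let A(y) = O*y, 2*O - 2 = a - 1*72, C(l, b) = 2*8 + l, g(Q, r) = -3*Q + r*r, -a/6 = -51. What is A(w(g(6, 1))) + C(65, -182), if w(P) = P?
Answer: -1925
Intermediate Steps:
a = 306 (a = -6*(-51) = 306)
g(Q, r) = r**2 - 3*Q (g(Q, r) = -3*Q + r**2 = r**2 - 3*Q)
C(l, b) = 16 + l
O = 118 (O = 1 + (306 - 1*72)/2 = 1 + (306 - 72)/2 = 1 + (1/2)*234 = 1 + 117 = 118)
A(y) = 118*y
A(w(g(6, 1))) + C(65, -182) = 118*(1**2 - 3*6) + (16 + 65) = 118*(1 - 18) + 81 = 118*(-17) + 81 = -2006 + 81 = -1925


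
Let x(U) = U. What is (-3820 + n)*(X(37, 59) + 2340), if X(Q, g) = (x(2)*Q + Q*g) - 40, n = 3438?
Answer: -1740774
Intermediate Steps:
X(Q, g) = -40 + 2*Q + Q*g (X(Q, g) = (2*Q + Q*g) - 40 = -40 + 2*Q + Q*g)
(-3820 + n)*(X(37, 59) + 2340) = (-3820 + 3438)*((-40 + 2*37 + 37*59) + 2340) = -382*((-40 + 74 + 2183) + 2340) = -382*(2217 + 2340) = -382*4557 = -1740774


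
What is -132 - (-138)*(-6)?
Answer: -960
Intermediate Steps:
-132 - (-138)*(-6) = -132 - 23*36 = -132 - 828 = -960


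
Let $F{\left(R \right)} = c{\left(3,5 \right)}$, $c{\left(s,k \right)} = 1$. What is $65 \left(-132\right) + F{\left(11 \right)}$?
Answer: $-8579$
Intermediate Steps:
$F{\left(R \right)} = 1$
$65 \left(-132\right) + F{\left(11 \right)} = 65 \left(-132\right) + 1 = -8580 + 1 = -8579$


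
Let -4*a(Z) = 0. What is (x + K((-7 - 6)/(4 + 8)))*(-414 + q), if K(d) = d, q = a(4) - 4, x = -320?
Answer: 805277/6 ≈ 1.3421e+5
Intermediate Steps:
a(Z) = 0 (a(Z) = -1/4*0 = 0)
q = -4 (q = 0 - 4 = -4)
(x + K((-7 - 6)/(4 + 8)))*(-414 + q) = (-320 + (-7 - 6)/(4 + 8))*(-414 - 4) = (-320 - 13/12)*(-418) = -3853/12*(-418) = 805277/6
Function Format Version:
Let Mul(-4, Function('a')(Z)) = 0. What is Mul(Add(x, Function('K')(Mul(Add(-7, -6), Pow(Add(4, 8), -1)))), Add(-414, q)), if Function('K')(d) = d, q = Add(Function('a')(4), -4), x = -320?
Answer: Rational(805277, 6) ≈ 1.3421e+5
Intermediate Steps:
Function('a')(Z) = 0 (Function('a')(Z) = Mul(Rational(-1, 4), 0) = 0)
q = -4 (q = Add(0, -4) = -4)
Mul(Add(x, Function('K')(Mul(Add(-7, -6), Pow(Add(4, 8), -1)))), Add(-414, q)) = Mul(Add(-320, Mul(Add(-7, -6), Pow(Add(4, 8), -1))), Add(-414, -4)) = Mul(Add(-320, Mul(-13, Pow(12, -1))), -418) = Mul(Add(-320, Mul(-13, Rational(1, 12))), -418) = Mul(Add(-320, Rational(-13, 12)), -418) = Mul(Rational(-3853, 12), -418) = Rational(805277, 6)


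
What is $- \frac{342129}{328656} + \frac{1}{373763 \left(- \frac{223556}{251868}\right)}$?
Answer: $- \frac{2382278530491985}{2288458054112464} \approx -1.041$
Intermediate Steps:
$- \frac{342129}{328656} + \frac{1}{373763 \left(- \frac{223556}{251868}\right)} = \left(-342129\right) \frac{1}{328656} + \frac{1}{373763 \left(\left(-223556\right) \frac{1}{251868}\right)} = - \frac{114043}{109552} + \frac{1}{373763 \left(- \frac{55889}{62967}\right)} = - \frac{114043}{109552} + \frac{1}{373763} \left(- \frac{62967}{55889}\right) = - \frac{114043}{109552} - \frac{62967}{20889240307} = - \frac{2382278530491985}{2288458054112464}$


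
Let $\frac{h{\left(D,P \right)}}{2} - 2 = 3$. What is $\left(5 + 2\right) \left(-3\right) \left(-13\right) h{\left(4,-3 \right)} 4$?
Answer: $10920$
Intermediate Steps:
$h{\left(D,P \right)} = 10$ ($h{\left(D,P \right)} = 4 + 2 \cdot 3 = 4 + 6 = 10$)
$\left(5 + 2\right) \left(-3\right) \left(-13\right) h{\left(4,-3 \right)} 4 = \left(5 + 2\right) \left(-3\right) \left(-13\right) 10 \cdot 4 = 7 \left(-3\right) \left(-13\right) 40 = \left(-21\right) \left(-13\right) 40 = 273 \cdot 40 = 10920$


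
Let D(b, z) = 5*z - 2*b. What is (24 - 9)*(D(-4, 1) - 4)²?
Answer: 1215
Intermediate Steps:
D(b, z) = -2*b + 5*z
(24 - 9)*(D(-4, 1) - 4)² = (24 - 9)*((-2*(-4) + 5*1) - 4)² = 15*((8 + 5) - 4)² = 15*(13 - 4)² = 15*9² = 15*81 = 1215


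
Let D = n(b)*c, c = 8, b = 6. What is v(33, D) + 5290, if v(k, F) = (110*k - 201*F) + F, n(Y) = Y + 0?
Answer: -680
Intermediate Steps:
n(Y) = Y
D = 48 (D = 6*8 = 48)
v(k, F) = -200*F + 110*k (v(k, F) = (-201*F + 110*k) + F = -200*F + 110*k)
v(33, D) + 5290 = (-200*48 + 110*33) + 5290 = (-9600 + 3630) + 5290 = -5970 + 5290 = -680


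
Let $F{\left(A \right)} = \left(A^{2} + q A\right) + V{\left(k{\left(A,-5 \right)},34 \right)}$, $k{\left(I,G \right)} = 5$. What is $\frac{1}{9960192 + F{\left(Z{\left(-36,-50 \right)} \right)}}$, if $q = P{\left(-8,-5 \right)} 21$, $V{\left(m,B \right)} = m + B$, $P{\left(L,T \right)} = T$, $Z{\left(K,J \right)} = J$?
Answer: $\frac{1}{9967981} \approx 1.0032 \cdot 10^{-7}$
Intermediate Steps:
$V{\left(m,B \right)} = B + m$
$q = -105$ ($q = \left(-5\right) 21 = -105$)
$F{\left(A \right)} = 39 + A^{2} - 105 A$ ($F{\left(A \right)} = \left(A^{2} - 105 A\right) + \left(34 + 5\right) = \left(A^{2} - 105 A\right) + 39 = 39 + A^{2} - 105 A$)
$\frac{1}{9960192 + F{\left(Z{\left(-36,-50 \right)} \right)}} = \frac{1}{9960192 + \left(39 + \left(-50\right)^{2} - -5250\right)} = \frac{1}{9960192 + \left(39 + 2500 + 5250\right)} = \frac{1}{9960192 + 7789} = \frac{1}{9967981}$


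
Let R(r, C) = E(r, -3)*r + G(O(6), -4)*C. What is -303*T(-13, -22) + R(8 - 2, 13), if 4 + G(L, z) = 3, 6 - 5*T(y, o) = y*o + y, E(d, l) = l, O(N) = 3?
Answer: 80746/5 ≈ 16149.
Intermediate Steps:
T(y, o) = 6/5 - y/5 - o*y/5 (T(y, o) = 6/5 - (y*o + y)/5 = 6/5 - (o*y + y)/5 = 6/5 - (y + o*y)/5 = 6/5 + (-y/5 - o*y/5) = 6/5 - y/5 - o*y/5)
G(L, z) = -1 (G(L, z) = -4 + 3 = -1)
R(r, C) = -C - 3*r (R(r, C) = -3*r - C = -C - 3*r)
-303*T(-13, -22) + R(8 - 2, 13) = -303*(6/5 - ⅕*(-13) - ⅕*(-22)*(-13)) + (-1*13 - 3*(8 - 2)) = -303*(6/5 + 13/5 - 286/5) + (-13 - 3*6) = -303*(-267/5) + (-13 - 18) = 80901/5 - 31 = 80746/5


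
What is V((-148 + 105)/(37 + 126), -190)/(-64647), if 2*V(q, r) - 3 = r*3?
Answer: 63/14366 ≈ 0.0043854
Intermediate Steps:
V(q, r) = 3/2 + 3*r/2 (V(q, r) = 3/2 + (r*3)/2 = 3/2 + (3*r)/2 = 3/2 + 3*r/2)
V((-148 + 105)/(37 + 126), -190)/(-64647) = (3/2 + (3/2)*(-190))/(-64647) = (3/2 - 285)*(-1/64647) = -567/2*(-1/64647) = 63/14366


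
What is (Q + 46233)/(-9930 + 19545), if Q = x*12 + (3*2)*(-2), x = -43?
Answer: 3047/641 ≈ 4.7535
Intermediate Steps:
Q = -528 (Q = -43*12 + (3*2)*(-2) = -516 + 6*(-2) = -516 - 12 = -528)
(Q + 46233)/(-9930 + 19545) = (-528 + 46233)/(-9930 + 19545) = 45705/9615 = 45705*(1/9615) = 3047/641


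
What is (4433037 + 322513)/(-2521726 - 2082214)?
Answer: -475555/460394 ≈ -1.0329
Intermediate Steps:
(4433037 + 322513)/(-2521726 - 2082214) = 4755550/(-4603940) = 4755550*(-1/4603940) = -475555/460394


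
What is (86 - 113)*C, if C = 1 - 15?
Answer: 378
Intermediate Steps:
C = -14
(86 - 113)*C = (86 - 113)*(-14) = -27*(-14) = 378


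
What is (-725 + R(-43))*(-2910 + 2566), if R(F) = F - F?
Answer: 249400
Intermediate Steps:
R(F) = 0
(-725 + R(-43))*(-2910 + 2566) = (-725 + 0)*(-2910 + 2566) = -725*(-344) = 249400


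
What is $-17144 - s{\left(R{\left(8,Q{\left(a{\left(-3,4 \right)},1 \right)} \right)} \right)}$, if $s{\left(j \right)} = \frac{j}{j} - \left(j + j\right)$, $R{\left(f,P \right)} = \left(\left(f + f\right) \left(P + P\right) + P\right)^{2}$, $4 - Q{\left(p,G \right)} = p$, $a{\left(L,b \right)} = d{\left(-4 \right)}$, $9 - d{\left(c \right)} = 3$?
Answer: $-8433$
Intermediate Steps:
$d{\left(c \right)} = 6$ ($d{\left(c \right)} = 9 - 3 = 6$)
$a{\left(L,b \right)} = 6$
$Q{\left(p,G \right)} = 4 - p$
$R{\left(f,P \right)} = \left(P + 4 P f\right)^{2}$ ($R{\left(f,P \right)} = \left(2 f 2 P + P\right)^{2} = \left(4 P f + P\right)^{2} = \left(P + 4 P f\right)^{2}$)
$s{\left(j \right)} = 1 - 2 j$
$-17144 - s{\left(R{\left(8,Q{\left(a{\left(-3,4 \right)},1 \right)} \right)} \right)} = -17144 - \left(1 - 2 \left(4 - 6\right)^{2} \left(1 + 4 \cdot 8\right)^{2}\right) = -17144 - \left(1 - 2 \left(4 - 6\right)^{2} \left(1 + 32\right)^{2}\right) = -17144 - \left(1 - 2 \left(-2\right)^{2} \cdot 33^{2}\right) = -17144 - \left(1 - 2 \cdot 4 \cdot 1089\right) = -17144 - \left(1 - 8712\right) = -17144 - -8711 = -17144 + 8711 = -8433$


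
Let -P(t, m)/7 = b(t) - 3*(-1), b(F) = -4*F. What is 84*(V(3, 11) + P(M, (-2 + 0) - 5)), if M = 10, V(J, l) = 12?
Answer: 22764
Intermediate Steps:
P(t, m) = -21 + 28*t (P(t, m) = -7*(-4*t - 3*(-1)) = -7*(-4*t + 3) = -7*(3 - 4*t) = -21 + 28*t)
84*(V(3, 11) + P(M, (-2 + 0) - 5)) = 84*(12 + (-21 + 28*10)) = 84*(12 + (-21 + 280)) = 84*(12 + 259) = 84*271 = 22764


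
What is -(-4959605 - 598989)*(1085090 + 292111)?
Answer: 7655301215394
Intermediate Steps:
-(-4959605 - 598989)*(1085090 + 292111) = -(-5558594)*1377201 = -1*(-7655301215394) = 7655301215394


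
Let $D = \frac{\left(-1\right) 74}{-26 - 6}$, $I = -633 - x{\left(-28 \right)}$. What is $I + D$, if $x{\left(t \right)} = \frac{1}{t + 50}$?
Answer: $- \frac{111009}{176} \approx -630.73$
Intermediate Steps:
$x{\left(t \right)} = \frac{1}{50 + t}$
$I = - \frac{13927}{22}$ ($I = -633 - \frac{1}{50 - 28} = -633 - \frac{1}{22} = - \frac{13927}{22} \approx -633.04$)
$D = \frac{37}{16}$ ($D = \frac{1}{-32} \left(-74\right) = \left(- \frac{1}{32}\right) \left(-74\right) = \frac{37}{16} \approx 2.3125$)
$I + D = - \frac{13927}{22} + \frac{37}{16} = - \frac{111009}{176}$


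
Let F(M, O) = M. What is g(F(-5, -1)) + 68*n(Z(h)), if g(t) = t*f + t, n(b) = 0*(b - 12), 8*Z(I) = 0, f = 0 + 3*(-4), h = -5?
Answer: 55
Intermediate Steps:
f = -12 (f = 0 - 12 = -12)
Z(I) = 0 (Z(I) = (⅛)*0 = 0)
n(b) = 0 (n(b) = 0*(-12 + b) = 0)
g(t) = -11*t (g(t) = t*(-12) + t = -12*t + t = -11*t)
g(F(-5, -1)) + 68*n(Z(h)) = -11*(-5) + 68*0 = 55 + 0 = 55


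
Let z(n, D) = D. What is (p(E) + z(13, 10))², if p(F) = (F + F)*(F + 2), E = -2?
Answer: 100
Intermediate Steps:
p(F) = 2*F*(2 + F) (p(F) = (2*F)*(2 + F) = 2*F*(2 + F))
(p(E) + z(13, 10))² = (2*(-2)*(2 - 2) + 10)² = (2*(-2)*0 + 10)² = (0 + 10)² = 10² = 100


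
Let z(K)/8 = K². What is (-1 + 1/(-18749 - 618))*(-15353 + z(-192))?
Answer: -5414498712/19367 ≈ -2.7957e+5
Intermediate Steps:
z(K) = 8*K²
(-1 + 1/(-18749 - 618))*(-15353 + z(-192)) = (-1 + 1/(-18749 - 618))*(-15353 + 8*(-192)²) = (-1 + 1/(-19367))*(-15353 + 8*36864) = (-1 - 1/19367)*(-15353 + 294912) = -19368/19367*279559 = -5414498712/19367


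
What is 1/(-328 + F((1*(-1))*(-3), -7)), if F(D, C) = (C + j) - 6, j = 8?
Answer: -1/333 ≈ -0.0030030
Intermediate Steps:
F(D, C) = 2 + C (F(D, C) = (C + 8) - 6 = (8 + C) - 6 = 2 + C)
1/(-328 + F((1*(-1))*(-3), -7)) = 1/(-328 + (2 - 7)) = 1/(-328 - 5) = 1/(-333) = -1/333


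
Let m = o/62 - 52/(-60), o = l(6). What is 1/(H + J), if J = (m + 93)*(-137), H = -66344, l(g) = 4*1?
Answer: -465/36833846 ≈ -1.2624e-5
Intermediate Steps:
l(g) = 4
o = 4
m = 433/465 (m = 4/62 - 52/(-60) = 4*(1/62) - 52*(-1/60) = 2/31 + 13/15 = 433/465 ≈ 0.93118)
J = -5983886/465 (J = (433/465 + 93)*(-137) = (43678/465)*(-137) = -5983886/465 ≈ -12869.)
1/(H + J) = 1/(-66344 - 5983886/465) = 1/(-36833846/465) = -465/36833846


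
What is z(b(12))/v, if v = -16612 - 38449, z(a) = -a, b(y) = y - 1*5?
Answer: 7/55061 ≈ 0.00012713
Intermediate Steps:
b(y) = -5 + y (b(y) = y - 5 = -5 + y)
v = -55061
z(b(12))/v = -(-5 + 12)/(-55061) = -1*7*(-1/55061) = -7*(-1/55061) = 7/55061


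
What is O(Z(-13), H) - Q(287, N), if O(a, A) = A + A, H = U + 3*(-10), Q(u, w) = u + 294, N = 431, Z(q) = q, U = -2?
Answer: -645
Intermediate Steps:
Q(u, w) = 294 + u
H = -32 (H = -2 + 3*(-10) = -2 - 30 = -32)
O(a, A) = 2*A
O(Z(-13), H) - Q(287, N) = 2*(-32) - (294 + 287) = -64 - 1*581 = -64 - 581 = -645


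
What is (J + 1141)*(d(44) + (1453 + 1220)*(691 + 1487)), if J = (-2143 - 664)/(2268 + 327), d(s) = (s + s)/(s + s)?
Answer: 3444276385592/519 ≈ 6.6364e+9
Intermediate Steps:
d(s) = 1 (d(s) = (2*s)/((2*s)) = (2*s)*(1/(2*s)) = 1)
J = -2807/2595 ≈ -1.0817
(J + 1141)*(d(44) + (1453 + 1220)*(691 + 1487)) = (-2807/2595 + 1141)*(1 + (1453 + 1220)*(691 + 1487)) = 2958088*(1 + 2673*2178)/2595 = 2958088*(1 + 5821794)/2595 = (2958088/2595)*5821795 = 3444276385592/519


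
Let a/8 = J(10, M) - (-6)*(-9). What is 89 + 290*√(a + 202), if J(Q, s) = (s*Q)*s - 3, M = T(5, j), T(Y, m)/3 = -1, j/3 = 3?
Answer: 89 + 290*√466 ≈ 6349.2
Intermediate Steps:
j = 9 (j = 3*3 = 9)
T(Y, m) = -3 (T(Y, m) = 3*(-1) = -3)
M = -3
J(Q, s) = -3 + Q*s² (J(Q, s) = (Q*s)*s - 3 = Q*s² - 3 = -3 + Q*s²)
a = 264 (a = 8*((-3 + 10*(-3)²) - (-6)*(-9)) = 8*((-3 + 10*9) - 1*54) = 8*((-3 + 90) - 54) = 8*(87 - 54) = 8*33 = 264)
89 + 290*√(a + 202) = 89 + 290*√(264 + 202) = 89 + 290*√466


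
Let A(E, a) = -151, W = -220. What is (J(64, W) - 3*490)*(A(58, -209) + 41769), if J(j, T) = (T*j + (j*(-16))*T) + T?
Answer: 8719387180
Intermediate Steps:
J(j, T) = T - 15*T*j (J(j, T) = (T*j + (-16*j)*T) + T = (T*j - 16*T*j) + T = -15*T*j + T = T - 15*T*j)
(J(64, W) - 3*490)*(A(58, -209) + 41769) = (-220*(1 - 15*64) - 3*490)*(-151 + 41769) = (-220*(1 - 960) - 1470)*41618 = (-220*(-959) - 1470)*41618 = (210980 - 1470)*41618 = 209510*41618 = 8719387180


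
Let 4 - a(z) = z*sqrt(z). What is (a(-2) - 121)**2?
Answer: 13681 - 468*I*sqrt(2) ≈ 13681.0 - 661.85*I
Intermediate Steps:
a(z) = 4 - z**(3/2) (a(z) = 4 - z*sqrt(z) = 4 - z**(3/2))
(a(-2) - 121)**2 = ((4 - (-2)**(3/2)) - 121)**2 = ((4 - (-2)*I*sqrt(2)) - 121)**2 = ((4 + 2*I*sqrt(2)) - 121)**2 = (-117 + 2*I*sqrt(2))**2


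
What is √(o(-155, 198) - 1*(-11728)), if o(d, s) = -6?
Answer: √11722 ≈ 108.27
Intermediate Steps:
√(o(-155, 198) - 1*(-11728)) = √(-6 - 1*(-11728)) = √(-6 + 11728) = √11722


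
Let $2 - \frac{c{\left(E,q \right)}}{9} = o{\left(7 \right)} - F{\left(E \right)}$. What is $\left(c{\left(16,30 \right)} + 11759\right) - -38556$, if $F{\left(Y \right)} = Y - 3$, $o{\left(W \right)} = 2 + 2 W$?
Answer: $50306$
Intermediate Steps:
$F{\left(Y \right)} = -3 + Y$
$c{\left(E,q \right)} = -153 + 9 E$ ($c{\left(E,q \right)} = 18 - 9 \left(\left(2 + 2 \cdot 7\right) - \left(-3 + E\right)\right) = 18 - 9 \left(\left(2 + 14\right) - \left(-3 + E\right)\right) = 18 - 9 \left(16 - \left(-3 + E\right)\right) = 18 - 9 \left(19 - E\right) = 18 + \left(-171 + 9 E\right) = -153 + 9 E$)
$\left(c{\left(16,30 \right)} + 11759\right) - -38556 = \left(\left(-153 + 9 \cdot 16\right) + 11759\right) - -38556 = \left(\left(-153 + 144\right) + 11759\right) + 38556 = \left(-9 + 11759\right) + 38556 = 11750 + 38556 = 50306$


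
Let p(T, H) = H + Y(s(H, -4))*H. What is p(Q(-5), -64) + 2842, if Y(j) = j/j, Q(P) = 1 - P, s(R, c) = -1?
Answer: 2714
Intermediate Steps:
Y(j) = 1
p(T, H) = 2*H (p(T, H) = H + 1*H = H + H = 2*H)
p(Q(-5), -64) + 2842 = 2*(-64) + 2842 = -128 + 2842 = 2714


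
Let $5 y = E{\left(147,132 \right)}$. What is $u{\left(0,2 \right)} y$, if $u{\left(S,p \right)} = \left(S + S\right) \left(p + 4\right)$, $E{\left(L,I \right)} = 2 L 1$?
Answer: $0$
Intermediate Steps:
$E{\left(L,I \right)} = 2 L$
$u{\left(S,p \right)} = 2 S \left(4 + p\right)$
$y = \frac{294}{5}$ ($y = \frac{2 \cdot 147}{5} = \frac{1}{5} \cdot 294 = \frac{294}{5} \approx 58.8$)
$u{\left(0,2 \right)} y = 2 \cdot 0 \left(4 + 2\right) \frac{294}{5} = 2 \cdot 0 \cdot 6 \cdot \frac{294}{5} = 0 \cdot \frac{294}{5} = 0$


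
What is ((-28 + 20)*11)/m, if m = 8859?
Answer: -88/8859 ≈ -0.0099334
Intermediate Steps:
((-28 + 20)*11)/m = ((-28 + 20)*11)/8859 = -8*11*(1/8859) = -88*1/8859 = -88/8859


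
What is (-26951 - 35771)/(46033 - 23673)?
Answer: -31361/11180 ≈ -2.8051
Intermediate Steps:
(-26951 - 35771)/(46033 - 23673) = -62722/22360 = -62722*1/22360 = -31361/11180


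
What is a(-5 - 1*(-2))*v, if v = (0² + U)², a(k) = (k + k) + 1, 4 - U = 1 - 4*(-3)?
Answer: -405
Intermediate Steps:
U = -9 (U = 4 - (1 - 4*(-3)) = 4 - (1 + 12) = 4 - 1*13 = 4 - 13 = -9)
a(k) = 1 + 2*k (a(k) = 2*k + 1 = 1 + 2*k)
v = 81 (v = (0² - 9)² = (0 - 9)² = (-9)² = 81)
a(-5 - 1*(-2))*v = (1 + 2*(-5 - 1*(-2)))*81 = (1 + 2*(-5 + 2))*81 = (1 + 2*(-3))*81 = (1 - 6)*81 = -5*81 = -405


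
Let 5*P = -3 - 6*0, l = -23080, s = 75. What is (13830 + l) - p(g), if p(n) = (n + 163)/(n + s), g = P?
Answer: -860453/93 ≈ -9252.2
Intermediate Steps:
P = -⅗ (P = (-3 - 6*0)/5 = (-3 + 0)/5 = (⅕)*(-3) = -⅗ ≈ -0.60000)
g = -⅗ ≈ -0.60000
p(n) = (163 + n)/(75 + n) (p(n) = (n + 163)/(n + 75) = (163 + n)/(75 + n))
(13830 + l) - p(g) = (13830 - 23080) - (163 - ⅗)/(75 - ⅗) = -9250 - 812/(372/5*5) = -9250 - 5*812/(372*5) = -9250 - 1*203/93 = -9250 - 203/93 = -860453/93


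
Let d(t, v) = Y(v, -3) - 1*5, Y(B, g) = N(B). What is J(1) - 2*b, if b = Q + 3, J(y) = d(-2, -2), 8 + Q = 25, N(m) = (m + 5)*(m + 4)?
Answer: -39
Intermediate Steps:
N(m) = (4 + m)*(5 + m) (N(m) = (5 + m)*(4 + m) = (4 + m)*(5 + m))
Q = 17 (Q = -8 + 25 = 17)
Y(B, g) = 20 + B² + 9*B
d(t, v) = 15 + v² + 9*v (d(t, v) = (20 + v² + 9*v) - 1*5 = (20 + v² + 9*v) - 5 = 15 + v² + 9*v)
J(y) = 1 (J(y) = 15 + (-2)² + 9*(-2) = 15 + 4 - 18 = 1)
b = 20 (b = 17 + 3 = 20)
J(1) - 2*b = 1 - 2*20 = 1 - 40 = -39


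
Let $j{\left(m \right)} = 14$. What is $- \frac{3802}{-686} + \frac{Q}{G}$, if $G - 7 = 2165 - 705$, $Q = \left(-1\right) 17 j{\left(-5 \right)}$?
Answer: $\frac{2707133}{503181} \approx 5.38$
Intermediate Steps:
$Q = -238$ ($Q = \left(-1\right) 17 \cdot 14 = \left(-17\right) 14 = -238$)
$G = 1467$ ($G = 7 + \left(2165 - 705\right) = 7 + 1460 = 1467$)
$- \frac{3802}{-686} + \frac{Q}{G} = - \frac{3802}{-686} - \frac{238}{1467} = \left(-3802\right) \left(- \frac{1}{686}\right) - \frac{238}{1467} = \frac{1901}{343} - \frac{238}{1467} = \frac{2707133}{503181}$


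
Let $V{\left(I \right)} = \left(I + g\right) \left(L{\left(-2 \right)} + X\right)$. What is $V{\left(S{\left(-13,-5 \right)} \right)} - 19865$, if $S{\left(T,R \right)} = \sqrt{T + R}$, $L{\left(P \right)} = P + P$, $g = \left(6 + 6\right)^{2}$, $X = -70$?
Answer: $-30521 - 222 i \sqrt{2} \approx -30521.0 - 313.96 i$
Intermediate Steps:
$g = 144$ ($g = 12^{2} = 144$)
$L{\left(P \right)} = 2 P$
$S{\left(T,R \right)} = \sqrt{R + T}$
$V{\left(I \right)} = -10656 - 74 I$ ($V{\left(I \right)} = \left(I + 144\right) \left(2 \left(-2\right) - 70\right) = \left(144 + I\right) \left(-4 - 70\right) = \left(144 + I\right) \left(-74\right) = -10656 - 74 I$)
$V{\left(S{\left(-13,-5 \right)} \right)} - 19865 = \left(-10656 - 74 \sqrt{-5 - 13}\right) - 19865 = \left(-10656 - 74 \sqrt{-18}\right) - 19865 = \left(-10656 - 74 \cdot 3 i \sqrt{2}\right) - 19865 = \left(-10656 - 222 i \sqrt{2}\right) - 19865 = -30521 - 222 i \sqrt{2}$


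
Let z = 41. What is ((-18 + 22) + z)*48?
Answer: 2160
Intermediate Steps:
((-18 + 22) + z)*48 = ((-18 + 22) + 41)*48 = (4 + 41)*48 = 45*48 = 2160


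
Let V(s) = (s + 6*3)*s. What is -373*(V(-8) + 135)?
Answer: -20515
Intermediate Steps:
V(s) = s*(18 + s) (V(s) = (s + 18)*s = (18 + s)*s = s*(18 + s))
-373*(V(-8) + 135) = -373*(-8*(18 - 8) + 135) = -373*(-8*10 + 135) = -373*(-80 + 135) = -373*55 = -20515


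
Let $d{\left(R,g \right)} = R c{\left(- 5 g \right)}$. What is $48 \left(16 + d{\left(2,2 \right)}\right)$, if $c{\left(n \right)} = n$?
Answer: $-192$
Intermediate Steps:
$d{\left(R,g \right)} = - 5 R g$ ($d{\left(R,g \right)} = R \left(- 5 g\right) = - 5 R g$)
$48 \left(16 + d{\left(2,2 \right)}\right) = 48 \left(16 - 10 \cdot 2\right) = 48 \left(16 - 20\right) = 48 \left(-4\right) = -192$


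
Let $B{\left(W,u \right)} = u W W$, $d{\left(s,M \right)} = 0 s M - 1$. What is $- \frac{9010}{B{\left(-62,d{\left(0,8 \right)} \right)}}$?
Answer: $\frac{4505}{1922} \approx 2.3439$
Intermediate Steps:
$d{\left(s,M \right)} = -1$ ($d{\left(s,M \right)} = 0 M - 1 = 0 - 1 = -1$)
$B{\left(W,u \right)} = u W^{2}$ ($B{\left(W,u \right)} = W u W = u W^{2}$)
$- \frac{9010}{B{\left(-62,d{\left(0,8 \right)} \right)}} = - \frac{9010}{\left(-1\right) \left(-62\right)^{2}} = - \frac{9010}{\left(-1\right) 3844} = - \frac{9010}{-3844} = \left(-9010\right) \left(- \frac{1}{3844}\right) = \frac{4505}{1922}$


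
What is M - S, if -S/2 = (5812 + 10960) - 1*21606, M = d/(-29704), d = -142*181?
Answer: -143576285/14852 ≈ -9667.1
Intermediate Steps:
d = -25702
M = 12851/14852 (M = -25702/(-29704) = -25702*(-1/29704) = 12851/14852 ≈ 0.86527)
S = 9668 (S = -2*((5812 + 10960) - 1*21606) = -2*(16772 - 21606) = -2*(-4834) = 9668)
M - S = 12851/14852 - 1*9668 = 12851/14852 - 9668 = -143576285/14852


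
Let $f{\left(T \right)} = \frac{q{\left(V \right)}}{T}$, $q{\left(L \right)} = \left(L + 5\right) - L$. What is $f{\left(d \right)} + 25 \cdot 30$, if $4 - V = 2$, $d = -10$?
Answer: $\frac{1499}{2} \approx 749.5$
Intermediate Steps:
$V = 2$ ($V = 4 - 2 = 2$)
$q{\left(L \right)} = 5$ ($q{\left(L \right)} = \left(5 + L\right) - L = 5$)
$f{\left(T \right)} = \frac{5}{T}$
$f{\left(d \right)} + 25 \cdot 30 = \frac{5}{-10} + 25 \cdot 30 = 5 \left(- \frac{1}{10}\right) + 750 = - \frac{1}{2} + 750 = \frac{1499}{2}$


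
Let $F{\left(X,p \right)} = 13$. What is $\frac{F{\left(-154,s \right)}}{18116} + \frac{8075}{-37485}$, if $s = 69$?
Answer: $- \frac{245041}{1141308} \approx -0.2147$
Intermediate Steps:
$\frac{F{\left(-154,s \right)}}{18116} + \frac{8075}{-37485} = \frac{13}{18116} + \frac{8075}{-37485} = 13 \cdot \frac{1}{18116} + 8075 \left(- \frac{1}{37485}\right) = \frac{13}{18116} - \frac{95}{441} = - \frac{245041}{1141308}$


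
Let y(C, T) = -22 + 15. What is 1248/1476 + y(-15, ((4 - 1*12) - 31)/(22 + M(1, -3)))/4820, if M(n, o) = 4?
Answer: 500419/592860 ≈ 0.84408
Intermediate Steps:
y(C, T) = -7
1248/1476 + y(-15, ((4 - 1*12) - 31)/(22 + M(1, -3)))/4820 = 1248/1476 - 7/4820 = 1248*(1/1476) - 7*1/4820 = 104/123 - 7/4820 = 500419/592860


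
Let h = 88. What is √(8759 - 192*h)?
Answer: I*√8137 ≈ 90.205*I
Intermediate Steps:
√(8759 - 192*h) = √(8759 - 192*88) = √(8759 - 16896) = √(-8137) = I*√8137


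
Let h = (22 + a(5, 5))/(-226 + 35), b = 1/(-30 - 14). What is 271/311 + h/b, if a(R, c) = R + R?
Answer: 489649/59401 ≈ 8.2431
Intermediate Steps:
a(R, c) = 2*R
b = -1/44 (b = 1/(-44) = -1/44 ≈ -0.022727)
h = -32/191 (h = (22 + 2*5)/(-226 + 35) = (22 + 10)/(-191) = 32*(-1/191) = -32/191 ≈ -0.16754)
271/311 + h/b = 271/311 - 32/(191*(-1/44)) = 271*(1/311) - 32/191*(-44) = 271/311 + 1408/191 = 489649/59401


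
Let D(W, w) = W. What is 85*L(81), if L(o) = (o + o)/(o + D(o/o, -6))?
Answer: 6885/41 ≈ 167.93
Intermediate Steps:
L(o) = 2*o/(1 + o) (L(o) = (o + o)/(o + o/o) = (2*o)/(o + 1) = (2*o)/(1 + o) = 2*o/(1 + o))
85*L(81) = 85*(2*81/(1 + 81)) = 85*(2*81/82) = 85*(2*81*(1/82)) = 85*(81/41) = 6885/41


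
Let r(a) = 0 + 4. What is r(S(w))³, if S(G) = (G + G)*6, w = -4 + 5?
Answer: 64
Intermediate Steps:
w = 1
S(G) = 12*G (S(G) = (2*G)*6 = 12*G)
r(a) = 4
r(S(w))³ = 4³ = 64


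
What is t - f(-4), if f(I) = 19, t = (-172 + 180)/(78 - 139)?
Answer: -1167/61 ≈ -19.131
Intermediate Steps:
t = -8/61 (t = 8/(-61) = 8*(-1/61) = -8/61 ≈ -0.13115)
t - f(-4) = -8/61 - 1*19 = -8/61 - 19 = -1167/61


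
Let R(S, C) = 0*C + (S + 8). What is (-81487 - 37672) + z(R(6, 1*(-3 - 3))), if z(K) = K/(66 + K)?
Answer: -4766353/40 ≈ -1.1916e+5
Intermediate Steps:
R(S, C) = 8 + S (R(S, C) = 0 + (8 + S) = 8 + S)
(-81487 - 37672) + z(R(6, 1*(-3 - 3))) = (-81487 - 37672) + (8 + 6)/(66 + (8 + 6)) = -119159 + 14/(66 + 14) = -119159 + 14/80 = -119159 + 14*(1/80) = -119159 + 7/40 = -4766353/40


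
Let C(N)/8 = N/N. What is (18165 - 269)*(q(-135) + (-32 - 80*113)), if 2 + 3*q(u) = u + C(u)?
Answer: -163122040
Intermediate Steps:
C(N) = 8 (C(N) = 8*(N/N) = 8*1 = 8)
q(u) = 2 + u/3 (q(u) = -⅔ + (u + 8)/3 = -⅔ + (8 + u)/3 = -⅔ + (8/3 + u/3) = 2 + u/3)
(18165 - 269)*(q(-135) + (-32 - 80*113)) = (18165 - 269)*((2 + (⅓)*(-135)) + (-32 - 80*113)) = 17896*((2 - 45) + (-32 - 9040)) = 17896*(-43 - 9072) = 17896*(-9115) = -163122040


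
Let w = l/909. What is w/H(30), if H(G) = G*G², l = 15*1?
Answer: 1/1636200 ≈ 6.1117e-7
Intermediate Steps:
l = 15
H(G) = G³
w = 5/303 (w = 15/909 = 15*(1/909) = 5/303 ≈ 0.016502)
w/H(30) = 5/(303*(30³)) = (5/303)/27000 = (5/303)*(1/27000) = 1/1636200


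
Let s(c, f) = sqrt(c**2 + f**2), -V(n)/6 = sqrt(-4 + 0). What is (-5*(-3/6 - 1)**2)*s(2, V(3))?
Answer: -45*I*sqrt(35)/2 ≈ -133.11*I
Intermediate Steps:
V(n) = -12*I (V(n) = -6*sqrt(-4 + 0) = -12*I)
(-5*(-3/6 - 1)**2)*s(2, V(3)) = (-5*(-3/6 - 1)**2)*sqrt(2**2 + (-12*I)**2) = (-5*(-3*1/6 - 1)**2)*sqrt(4 - 144) = (-5*(-1/2 - 1)**2)*sqrt(-140) = (-5*(-3/2)**2)*(2*I*sqrt(35)) = (-5*9/4)*(2*I*sqrt(35)) = -45*I*sqrt(35)/2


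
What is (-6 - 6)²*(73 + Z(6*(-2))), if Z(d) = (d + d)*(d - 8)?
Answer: 79632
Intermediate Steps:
Z(d) = 2*d*(-8 + d) (Z(d) = (2*d)*(-8 + d) = 2*d*(-8 + d))
(-6 - 6)²*(73 + Z(6*(-2))) = (-6 - 6)²*(73 + 2*(6*(-2))*(-8 + 6*(-2))) = (-12)²*(73 + 2*(-12)*(-8 - 12)) = 144*(73 + 2*(-12)*(-20)) = 144*(73 + 480) = 144*553 = 79632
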